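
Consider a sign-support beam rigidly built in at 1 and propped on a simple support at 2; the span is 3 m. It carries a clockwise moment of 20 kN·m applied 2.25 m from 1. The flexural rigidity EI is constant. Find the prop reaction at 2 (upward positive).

Choose R_2 as the redundant. The primary structure is the cantilever fixed at 1.
Primary-structure tip deflection at 2 by superposition:
  clockwise couple 20 at a = 2.25: M₀a(2L − a)/(2EI) = 84.38/EI
Flexibility coefficient — unit upward force at 2: δ_{22} = L³/(3EI) = 9/EI.
The prop prevents deflection at 2: R_2 = δ_0/δ_{22} = 84.38/9 = 9.375 kN.

R_2 = 9.375 kN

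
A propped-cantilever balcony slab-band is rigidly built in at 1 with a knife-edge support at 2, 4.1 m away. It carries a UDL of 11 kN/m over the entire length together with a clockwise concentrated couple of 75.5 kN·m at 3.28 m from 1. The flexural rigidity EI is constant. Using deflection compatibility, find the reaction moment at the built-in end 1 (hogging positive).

M_1 = -10.11 kN·m

Choose R_2 as the redundant. The primary structure is the cantilever fixed at 1.
Deflection at 2 on the released cantilever, summing each load's contribution:
  UDL 11: wL⁴/(8EI) = 388.5/EI
  clockwise couple 75.5 at a = 3.28: M₀a(2L − a)/(2EI) = 609.2/EI
  δ_0 = 997.7/EI
Tip deflection under a unit load at 2: L³/(3EI) = 22.97/EI.
Compatibility at 2: δ_0 − R_2·δ_{22} = 0, so R_2 = 997.7/22.97 = 43.43 kN.
Moment equilibrium about 1: M_1 = Σ(load moments about 1) − R_2·L = 168 − 43.43×4.1 = -10.11 kN·m.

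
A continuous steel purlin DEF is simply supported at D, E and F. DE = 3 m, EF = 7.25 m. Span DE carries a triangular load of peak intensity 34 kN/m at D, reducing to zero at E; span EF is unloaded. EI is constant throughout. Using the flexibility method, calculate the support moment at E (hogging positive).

Release continuity at E by inserting a hinge; the redundant is the internal moment M_E. The primary structure is two simply-supported spans DE and EF.
Rotations at E on the released spans (each span's end-slope, ×1/EI):
  span DE: triangular load, peak 34: 7w₀L³/(360EI) = 17.85/EI
  relative rotation θ_0 = (17.85 + 0)/EI = 17.85/EI
A unit hogging moment at E produces rotation L₁/(3EI) + L₂/(3EI) = 3.417/EI.
Compatibility: M_E·(L₁+L₂)/(3EI) = θ_0, giving M_E = 5.224 kN·m (hogging).

M_E = 5.224 kN·m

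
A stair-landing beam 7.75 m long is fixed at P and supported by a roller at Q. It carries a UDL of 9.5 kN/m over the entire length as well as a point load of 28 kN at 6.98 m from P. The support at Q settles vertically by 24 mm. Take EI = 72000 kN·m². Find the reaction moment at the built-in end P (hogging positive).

Take the reaction at Q as the redundant and release it; the primary structure is a cantilever fixed at P.
Primary-structure tip deflection at Q by superposition:
  UDL 9.5: wL⁴/(8EI) = 4284/EI
  point load 28 at a = 6.98: Pa²(3L − a)/(6EI) = 3699/EI
  δ_0 = 7983/EI
Flexibility coefficient — unit upward force at Q: δ_{QQ} = L³/(3EI) = 155.2/EI.
With EI = 72000 kN·m²: δ_0 = 0.11088 m and δ_{QQ} = 0.002155 m/kN.
Compatibility — the beam at Q must follow the support down by 0.024 m: δ_0 − R_Q·δ_{QQ} = 0.024, so R_Q = (0.11088 − 0.024)/0.002155 = 40.31 kN.
Moment equilibrium about P: M_P = Σ(load moments about P) − R_Q·L = 480.7 − 40.31×7.75 = 168.3 kN·m.

M_P = 168.3 kN·m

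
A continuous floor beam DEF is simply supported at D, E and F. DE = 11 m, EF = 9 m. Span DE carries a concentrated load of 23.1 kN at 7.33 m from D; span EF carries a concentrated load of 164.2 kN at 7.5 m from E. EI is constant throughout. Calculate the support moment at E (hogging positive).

Release continuity at E by inserting a hinge; the redundant is the internal moment M_E. The primary structure is two simply-supported spans DE and EF.
Discontinuity in slope at E on the released structure — sum the simple-span end rotations:
  span DE: point load 23.1 at a = 7.33: Pab(L + a)/(6LEI) = 172.6/EI
  span EF: point load 164.2 at a = 7.5: Pab(L + b)/(6LEI) = 359.2/EI
  relative rotation θ_0 = (172.6 + 359.2)/EI = 531.8/EI
A unit hogging moment at E produces rotation L₁/(3EI) + L₂/(3EI) = 6.667/EI.
Compatibility: M_E·(L₁+L₂)/(3EI) = θ_0, giving M_E = 79.77 kN·m (hogging).

M_E = 79.77 kN·m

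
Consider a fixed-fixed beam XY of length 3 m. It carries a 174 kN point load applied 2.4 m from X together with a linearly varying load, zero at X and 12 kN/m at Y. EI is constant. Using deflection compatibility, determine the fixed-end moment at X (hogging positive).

Take the two fixed-end moments M_X, M_Y as redundants; the released structure is the simple span XY.
On the primary (simply-supported) span, the end slopes from the loading are:
  at X: point load 174 at a = 2.4: Pab(L + b)/(6LEI) = 50.11/EI
  at Y: point load 174 at a = 2.4: Pab(L + a)/(6LEI) = 75.17/EI
  at X: triangular load, peak 12: 7w₀L³/(360EI) = 6.3/EI
  at Y: triangular load, peak 12: w₀L³/(45EI) = 7.2/EI
  θ_X0 = 56.41/EI,  θ_Y0 = 82.37/EI
Flexibility coefficients: a unit moment at one end gives L/(3EI) there and L/(6EI) at the far end, so f₁₁ = f₂₂ = 1/EI and f₁₂ = f₂₁ = 0.5/EI.
Compatibility — zero rotation at each built-in end:
  1 M_X + 0.5 M_Y = 56.41
  0.5 M_X + 1 M_Y = 82.37
Solving the pair gives M_X = 20.3 kN·m and M_Y = 72.22 kN·m (hogging).

M_X = 20.3 kN·m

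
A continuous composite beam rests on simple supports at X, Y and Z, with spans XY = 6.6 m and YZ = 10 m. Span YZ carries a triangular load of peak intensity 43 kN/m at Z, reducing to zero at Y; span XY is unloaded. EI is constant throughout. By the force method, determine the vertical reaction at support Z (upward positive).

R_Z = 128.2 kN

Insert a hinge at Y; M_Y is the redundant, and each span becomes simply supported.
Rotations at Y on the released spans (each span's end-slope, ×1/EI):
  span YZ: triangular load, peak 43: 7w₀L³/(360EI) = 836.1/EI
  relative rotation θ_0 = (0 + 836.1)/EI = 836.1/EI
A unit hogging moment at Y produces rotation L₁/(3EI) + L₂/(3EI) = 5.533/EI.
Slope continuity at Y: θ_0 = M_Y·5.533/EI, so M_Y = 836.1/5.533 = 151.1 kN·m (hogging).
Span YZ, ΣM about Z: R_Y^{YZ}·10 = 716.7 + 151.1, so R_Y^{YZ} = 86.78 kN and R_Z = 215 − 86.78 = 128.2 kN.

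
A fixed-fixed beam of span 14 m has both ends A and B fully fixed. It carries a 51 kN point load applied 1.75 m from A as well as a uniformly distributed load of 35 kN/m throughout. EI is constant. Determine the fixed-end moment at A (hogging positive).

M_A = 640 kN·m

Take the two fixed-end moments M_A, M_B as redundants; the released structure is the simple span AB.
End rotations of the released simple span under the applied load (×1/EI):
  at A: point load 51 at a = 1.75: Pab(L + b)/(6LEI) = 341.7/EI
  at B: point load 51 at a = 1.75: Pab(L + a)/(6LEI) = 205/EI
  at A: UDL 35: wL³/(24EI) = 4002/EI
  at B: UDL 35: wL³/(24EI) = 4002/EI
  θ_A0 = 4343/EI,  θ_B0 = 4207/EI
Flexibility coefficients: a unit moment at one end gives L/(3EI) there and L/(6EI) at the far end, so f₁₁ = f₂₂ = 4.667/EI and f₁₂ = f₂₁ = 2.333/EI.
Compatibility — zero rotation at each built-in end:
  4.667 M_A + 2.333 M_B = 4343
  2.333 M_A + 4.667 M_B = 4207
Solving the pair gives M_A = 640 kN·m and M_B = 581.4 kN·m (hogging).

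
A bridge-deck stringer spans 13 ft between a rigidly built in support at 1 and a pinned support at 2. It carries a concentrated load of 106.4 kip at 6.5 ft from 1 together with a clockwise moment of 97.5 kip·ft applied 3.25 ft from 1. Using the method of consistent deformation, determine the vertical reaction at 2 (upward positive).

Take the reaction at 2 as the redundant and release it; the primary structure is a cantilever fixed at 1.
Downward deflection at the released point 2 due to the loads:
  point load 106.4 at a = 6.5: Pa²(3L − a)/(6EI) = 24350/EI
  clockwise couple 97.5 at a = 3.25: M₀a(2L − a)/(2EI) = 3604/EI
  δ_0 = 27955/EI
Tip deflection under a unit load at 2: L³/(3EI) = 732.3/EI.
The prop prevents deflection at 2: R_2 = δ_0/δ_{22} = 27955/732.3 = 38.17 kip.

R_2 = 38.17 kip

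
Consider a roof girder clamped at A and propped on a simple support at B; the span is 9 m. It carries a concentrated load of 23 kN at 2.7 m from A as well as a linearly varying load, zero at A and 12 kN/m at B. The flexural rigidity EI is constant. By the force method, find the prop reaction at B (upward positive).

Release the roller at B. Primary structure: cantilever fixed at A.
Downward deflection at the released point B due to the loads:
  point load 23 at a = 2.7: Pa²(3L − a)/(6EI) = 679.1/EI
  triangular load, peak 12 at the free end: 11w₀L⁴/(120EI) = 7217/EI
  δ_0 = 7896/EI
Flexibility coefficient — unit upward force at B: δ_{BB} = L³/(3EI) = 243/EI.
Compatibility at B: δ_0 − R_B·δ_{BB} = 0, so R_B = 7896/243 = 32.49 kN.

R_B = 32.49 kN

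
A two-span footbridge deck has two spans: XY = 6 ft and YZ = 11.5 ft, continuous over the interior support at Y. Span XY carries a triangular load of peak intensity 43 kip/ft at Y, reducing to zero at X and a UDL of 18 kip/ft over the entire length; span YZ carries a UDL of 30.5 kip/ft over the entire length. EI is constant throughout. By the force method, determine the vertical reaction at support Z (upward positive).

R_Z = 141.1 kip

Release continuity at Y by inserting a hinge; the redundant is the internal moment M_Y. The primary structure is two simply-supported spans XY and YZ.
End slopes at the hinge Y, treating each span as simply supported:
  span XY: triangular load, peak 43: w₀L³/(45EI) = 206.4/EI
  span XY: UDL 18: wL³/(24EI) = 162/EI
  span YZ: UDL 30.5: wL³/(24EI) = 1933/EI
  relative rotation θ_0 = (368.4 + 1933)/EI = 2301/EI
A unit hogging moment at Y produces rotation L₁/(3EI) + L₂/(3EI) = 5.833/EI.
Slope continuity at Y: θ_0 = M_Y·5.833/EI, so M_Y = 2301/5.833 = 394.5 kip·ft (hogging).
Span YZ, ΣM about Z: R_Y^{YZ}·11.5 = 2017 + 394.5, so R_Y^{YZ} = 209.7 kip and R_Z = 350.8 − 209.7 = 141.1 kip.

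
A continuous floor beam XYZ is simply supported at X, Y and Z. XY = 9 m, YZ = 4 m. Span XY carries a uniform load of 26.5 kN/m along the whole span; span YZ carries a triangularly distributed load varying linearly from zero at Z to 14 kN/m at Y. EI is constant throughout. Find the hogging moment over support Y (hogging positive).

M_Y = 190.3 kN·m

Take M_Y as the redundant. Released structure: two simple spans XY and YZ with a hinge at Y.
Discontinuity in slope at Y on the released structure — sum the simple-span end rotations:
  span XY: UDL 26.5: wL³/(24EI) = 804.9/EI
  span YZ: triangular load, peak 14: w₀L³/(45EI) = 19.91/EI
  relative rotation θ_0 = (804.9 + 19.91)/EI = 824.8/EI
A unit hogging moment at Y produces rotation L₁/(3EI) + L₂/(3EI) = 4.333/EI.
Compatibility: M_Y·(L₁+L₂)/(3EI) = θ_0, giving M_Y = 190.3 kN·m (hogging).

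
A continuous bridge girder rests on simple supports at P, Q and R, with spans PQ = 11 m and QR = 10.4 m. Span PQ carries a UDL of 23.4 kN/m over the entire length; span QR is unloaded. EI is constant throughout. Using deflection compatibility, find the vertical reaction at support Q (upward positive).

R_Q = 162.7 kN

Take M_Q as the redundant. Released structure: two simple spans PQ and QR with a hinge at Q.
Rotations at Q on the released spans (each span's end-slope, ×1/EI):
  span PQ: UDL 23.4: wL³/(24EI) = 1298/EI
  relative rotation θ_0 = (1298 + 0)/EI = 1298/EI
A unit hogging moment at Q produces rotation L₁/(3EI) + L₂/(3EI) = 7.133/EI.
Compatibility: M_Q·(L₁+L₂)/(3EI) = θ_0, giving M_Q = 181.9 kN·m (hogging).
Span PQ, ΣM about P with M_Q applied at Q: R_Q^{PQ}·11 = 1416 + 181.9, so R_Q^{PQ} = 145.2 kN and R_P = 257.4 − 145.2 = 112.2 kN.
Span QR, ΣM about R: R_Q^{QR}·10.4 = 0 + 181.9, so R_Q^{QR} = 17.49 kN and R_R = 0 − 17.49 = -17.49 kN.
R_Q = 145.2 + 17.49 = 162.7 kN.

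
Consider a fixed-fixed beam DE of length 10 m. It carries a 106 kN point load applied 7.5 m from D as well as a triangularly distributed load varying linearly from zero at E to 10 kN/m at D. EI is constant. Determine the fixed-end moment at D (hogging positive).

Release both end moments; the primary structure is a simply-supported span DE with redundants M_D and M_E.
Simple-span end rotations at D and E under the given loads:
  at D: point load 106 at a = 7.5: Pab(L + b)/(6LEI) = 414.1/EI
  at E: point load 106 at a = 7.5: Pab(L + a)/(6LEI) = 579.7/EI
  at D: triangular load, peak 10: w₀L³/(45EI) = 222.2/EI
  at E: triangular load, peak 10: 7w₀L³/(360EI) = 194.4/EI
  θ_D0 = 636.3/EI,  θ_E0 = 774.1/EI
Flexibility coefficients: a unit moment at one end gives L/(3EI) there and L/(6EI) at the far end, so f₁₁ = f₂₂ = 3.333/EI and f₁₂ = f₂₁ = 1.667/EI.
Compatibility — zero rotation at each built-in end:
  3.333 M_D + 1.667 M_E = 636.3
  1.667 M_D + 3.333 M_E = 774.1
Solving the pair gives M_D = 99.69 kN·m and M_E = 182.4 kN·m (hogging).

M_D = 99.69 kN·m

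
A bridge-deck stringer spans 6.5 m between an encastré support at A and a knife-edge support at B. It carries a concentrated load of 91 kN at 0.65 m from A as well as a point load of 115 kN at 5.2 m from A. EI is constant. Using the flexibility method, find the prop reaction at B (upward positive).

Choose R_B as the redundant. The primary structure is the cantilever fixed at A.
Deflection at B on the released cantilever, summing each load's contribution:
  point load 91 at a = 0.65: Pa²(3L − a)/(6EI) = 120.8/EI
  point load 115 at a = 5.2: Pa²(3L − a)/(6EI) = 7411/EI
  δ_0 = 7532/EI
Flexibility coefficient — unit upward force at B: δ_{BB} = L³/(3EI) = 91.54/EI.
The prop prevents deflection at B: R_B = δ_0/δ_{BB} = 7532/91.54 = 82.28 kN.

R_B = 82.28 kN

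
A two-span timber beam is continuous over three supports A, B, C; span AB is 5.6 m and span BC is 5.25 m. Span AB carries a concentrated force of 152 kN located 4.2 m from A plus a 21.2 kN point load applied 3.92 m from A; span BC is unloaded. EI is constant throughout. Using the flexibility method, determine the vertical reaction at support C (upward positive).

R_C = -15.81 kN

Take M_B as the redundant. Released structure: two simple spans AB and BC with a hinge at B.
End slopes at the hinge B, treating each span as simply supported:
  span AB: point load 152 at a = 4.2: Pab(L + a)/(6LEI) = 260.7/EI
  span AB: point load 21.2 at a = 3.92: Pab(L + a)/(6LEI) = 39.56/EI
  relative rotation θ_0 = (300.2 + 0)/EI = 300.2/EI
A unit hogging moment at B produces rotation L₁/(3EI) + L₂/(3EI) = 3.617/EI.
Slope continuity at B: θ_0 = M_B·3.617/EI, so M_B = 300.2/3.617 = 83.01 kN·m (hogging).
Span BC, ΣM about C: R_B^{BC}·5.25 = 0 + 83.01, so R_B^{BC} = 15.81 kN and R_C = 0 − 15.81 = -15.81 kN.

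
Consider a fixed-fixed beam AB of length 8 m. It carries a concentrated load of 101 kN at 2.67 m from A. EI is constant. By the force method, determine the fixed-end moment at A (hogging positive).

Take the two fixed-end moments M_A, M_B as redundants; the released structure is the simple span AB.
Simple-span end rotations at A and B under the given loads:
  at A: point load 101 at a = 2.67: Pab(L + b)/(6LEI) = 399.2/EI
  at B: point load 101 at a = 2.67: Pab(L + a)/(6LEI) = 319.5/EI
  θ_A0 = 399.2/EI,  θ_B0 = 319.5/EI
Flexibility coefficients: a unit moment at one end gives L/(3EI) there and L/(6EI) at the far end, so f₁₁ = f₂₂ = 2.667/EI and f₁₂ = f₂₁ = 1.333/EI.
Compatibility — zero rotation at each built-in end:
  2.667 M_A + 1.333 M_B = 399.2
  1.333 M_A + 2.667 M_B = 319.5
Solving the pair gives M_A = 119.7 kN·m and M_B = 59.96 kN·m (hogging).

M_A = 119.7 kN·m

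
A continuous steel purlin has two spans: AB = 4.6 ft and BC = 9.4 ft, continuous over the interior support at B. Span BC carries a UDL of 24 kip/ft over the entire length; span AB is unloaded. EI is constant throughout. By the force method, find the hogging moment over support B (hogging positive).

M_B = 178 kip·ft

Release continuity at B by inserting a hinge; the redundant is the internal moment M_B. The primary structure is two simply-supported spans AB and BC.
Discontinuity in slope at B on the released structure — sum the simple-span end rotations:
  span BC: UDL 24: wL³/(24EI) = 830.6/EI
  relative rotation θ_0 = (0 + 830.6)/EI = 830.6/EI
A unit hogging moment at B produces rotation L₁/(3EI) + L₂/(3EI) = 4.667/EI.
Compatibility: M_B·(L₁+L₂)/(3EI) = θ_0, giving M_B = 178 kip·ft (hogging).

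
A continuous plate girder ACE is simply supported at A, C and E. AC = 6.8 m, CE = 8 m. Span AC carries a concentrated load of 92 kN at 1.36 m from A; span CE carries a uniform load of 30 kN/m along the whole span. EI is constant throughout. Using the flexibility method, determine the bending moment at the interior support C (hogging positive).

M_C = 157.3 kN·m

Release continuity at C by inserting a hinge; the redundant is the internal moment M_C. The primary structure is two simply-supported spans AC and CE.
Rotations at C on the released spans (each span's end-slope, ×1/EI):
  span AC: point load 92 at a = 1.36: Pab(L + a)/(6LEI) = 136.1/EI
  span CE: UDL 30: wL³/(24EI) = 640/EI
  relative rotation θ_0 = (136.1 + 640)/EI = 776.1/EI
A unit hogging moment at C produces rotation L₁/(3EI) + L₂/(3EI) = 4.933/EI.
Compatibility: M_C·(L₁+L₂)/(3EI) = θ_0, giving M_C = 157.3 kN·m (hogging).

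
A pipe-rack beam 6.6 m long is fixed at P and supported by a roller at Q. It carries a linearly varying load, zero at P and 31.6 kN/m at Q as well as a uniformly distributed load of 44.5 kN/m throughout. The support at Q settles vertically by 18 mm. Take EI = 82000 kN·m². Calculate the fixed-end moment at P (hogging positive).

M_P = 424.3 kN·m

Release the roller at Q. Primary structure: cantilever fixed at P.
Primary-structure tip deflection at Q by superposition:
  triangular load, peak 31.6 at the free end: 11w₀L⁴/(120EI) = 5496/EI
  UDL 44.5: wL⁴/(8EI) = 10555/EI
  δ_0 = 16051/EI
Flexibility coefficient — unit upward force at Q: δ_{QQ} = L³/(3EI) = 95.83/EI.
With EI = 82000 kN·m²: δ_0 = 0.19574 m and δ_{QQ} = 0.001169 m/kN.
Compatibility — the beam at Q must follow the support down by 0.018 m: δ_0 − R_Q·δ_{QQ} = 0.018, so R_Q = (0.19574 − 0.018)/0.001169 = 152.1 kN.
Moment equilibrium about P: M_P = Σ(load moments about P) − R_Q·L = 1428 − 152.1×6.6 = 424.3 kN·m.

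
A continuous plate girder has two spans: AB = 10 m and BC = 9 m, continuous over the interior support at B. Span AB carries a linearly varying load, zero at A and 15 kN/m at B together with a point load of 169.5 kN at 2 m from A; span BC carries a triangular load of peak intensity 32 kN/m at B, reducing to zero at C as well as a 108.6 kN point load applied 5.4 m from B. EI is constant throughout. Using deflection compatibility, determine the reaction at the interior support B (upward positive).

Release continuity at B by inserting a hinge; the redundant is the internal moment M_B. The primary structure is two simply-supported spans AB and BC.
Rotations at B on the released spans (each span's end-slope, ×1/EI):
  span AB: triangular load, peak 15: w₀L³/(45EI) = 333.3/EI
  span AB: point load 169.5 at a = 2: Pab(L + a)/(6LEI) = 542.4/EI
  span BC: triangular load, peak 32: w₀L³/(45EI) = 518.4/EI
  span BC: point load 108.6 at a = 5.4: Pab(L + b)/(6LEI) = 492.6/EI
  relative rotation θ_0 = (875.7 + 1011)/EI = 1887/EI
A unit hogging moment at B produces rotation L₁/(3EI) + L₂/(3EI) = 6.333/EI.
Slope continuity at B: θ_0 = M_B·6.333/EI, so M_B = 1887/6.333 = 297.9 kN·m (hogging).
Span AB, ΣM about A with M_B applied at B: R_B^{AB}·10 = 839 + 297.9, so R_B^{AB} = 113.7 kN and R_A = 244.5 − 113.7 = 130.8 kN.
Span BC, ΣM about C: R_B^{BC}·9 = 1255 + 297.9, so R_B^{BC} = 172.5 kN and R_C = 252.6 − 172.5 = 80.06 kN.
R_B = 113.7 + 172.5 = 286.2 kN.

R_B = 286.2 kN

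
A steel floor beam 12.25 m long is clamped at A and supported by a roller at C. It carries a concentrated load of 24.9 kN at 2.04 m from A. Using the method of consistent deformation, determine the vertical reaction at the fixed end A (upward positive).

R_A = 23.92 kN

Remove the prop at C; the released (primary) structure is a cantilever built in at A.
Deflection at C on the released cantilever, summing each load's contribution:
  point load 24.9 at a = 2.04: Pa²(3L − a)/(6EI) = 599.5/EI
Flexibility coefficient — unit upward force at C: δ_{CC} = L³/(3EI) = 612.8/EI.
The prop prevents deflection at C: R_C = δ_0/δ_{CC} = 599.5/612.8 = 0.9783 kN.
Vertical equilibrium: R_A = ΣP − R_C = 24.9 − 0.9783 = 23.92 kN.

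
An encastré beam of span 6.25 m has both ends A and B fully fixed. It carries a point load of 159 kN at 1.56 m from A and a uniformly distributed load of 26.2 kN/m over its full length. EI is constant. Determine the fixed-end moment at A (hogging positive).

M_A = 225 kN·m

Take the two fixed-end moments M_A, M_B as redundants; the released structure is the simple span AB.
End rotations of the released simple span under the applied load (×1/EI):
  at A: point load 159 at a = 1.56: Pab(L + b)/(6LEI) = 339.4/EI
  at B: point load 159 at a = 1.56: Pab(L + a)/(6LEI) = 242.3/EI
  at A: UDL 26.2: wL³/(24EI) = 266.5/EI
  at B: UDL 26.2: wL³/(24EI) = 266.5/EI
  θ_A0 = 605.9/EI,  θ_B0 = 508.8/EI
Flexibility coefficients: a unit moment at one end gives L/(3EI) there and L/(6EI) at the far end, so f₁₁ = f₂₂ = 2.083/EI and f₁₂ = f₂₁ = 1.042/EI.
Compatibility — zero rotation at each built-in end:
  2.083 M_A + 1.042 M_B = 605.9
  1.042 M_A + 2.083 M_B = 508.8
Solving the pair gives M_A = 225 kN·m and M_B = 131.7 kN·m (hogging).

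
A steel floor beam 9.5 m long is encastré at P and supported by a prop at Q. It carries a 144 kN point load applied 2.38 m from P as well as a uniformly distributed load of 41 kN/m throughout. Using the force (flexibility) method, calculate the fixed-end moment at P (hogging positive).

Choose R_Q as the redundant. The primary structure is the cantilever fixed at P.
Downward deflection at the released point Q due to the loads:
  point load 144 at a = 2.38: Pa²(3L − a)/(6EI) = 3551/EI
  UDL 41: wL⁴/(8EI) = 41743/EI
  δ_0 = 45294/EI
Tip deflection under a unit load at Q: L³/(3EI) = 285.8/EI.
Compatibility at Q: δ_0 − R_Q·δ_{QQ} = 0, so R_Q = 45294/285.8 = 158.5 kN.
Moment equilibrium about P: M_P = Σ(load moments about P) − R_Q·L = 2193 − 158.5×9.5 = 687.2 kN·m.

M_P = 687.2 kN·m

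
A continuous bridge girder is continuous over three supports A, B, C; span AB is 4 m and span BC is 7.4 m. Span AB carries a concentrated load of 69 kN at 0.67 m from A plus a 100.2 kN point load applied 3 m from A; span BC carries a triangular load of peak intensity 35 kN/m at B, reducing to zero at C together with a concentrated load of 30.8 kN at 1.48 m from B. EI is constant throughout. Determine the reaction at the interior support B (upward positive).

R_B = 249.8 kN

Take M_B as the redundant. Released structure: two simple spans AB and BC with a hinge at B.
Discontinuity in slope at B on the released structure — sum the simple-span end rotations:
  span AB: point load 69 at a = 0.67: Pab(L + a)/(6LEI) = 29.96/EI
  span AB: point load 100.2 at a = 3: Pab(L + a)/(6LEI) = 87.67/EI
  span BC: triangular load, peak 35: w₀L³/(45EI) = 315.2/EI
  span BC: point load 30.8 at a = 1.48: Pab(L + b)/(6LEI) = 80.96/EI
  relative rotation θ_0 = (117.6 + 396.1)/EI = 513.8/EI
A unit hogging moment at B produces rotation L₁/(3EI) + L₂/(3EI) = 3.8/EI.
Compatibility: M_B·(L₁+L₂)/(3EI) = θ_0, giving M_B = 135.2 kN·m (hogging).
Span AB, ΣM about A with M_B applied at B: R_B^{AB}·4 = 346.8 + 135.2, so R_B^{AB} = 120.5 kN and R_A = 169.2 − 120.5 = 48.69 kN.
Span BC, ΣM about C: R_B^{BC}·7.4 = 821.2 + 135.2, so R_B^{BC} = 129.2 kN and R_C = 160.3 − 129.2 = 31.06 kN.
R_B = 120.5 + 129.2 = 249.8 kN.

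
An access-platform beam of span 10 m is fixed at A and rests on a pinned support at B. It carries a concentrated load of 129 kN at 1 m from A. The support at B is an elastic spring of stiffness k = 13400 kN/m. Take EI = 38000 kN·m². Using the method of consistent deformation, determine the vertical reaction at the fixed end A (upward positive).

Choose R_B as the redundant. The primary structure is the cantilever fixed at A.
Primary-structure tip deflection at B by superposition:
  point load 129 at a = 1: Pa²(3L − a)/(6EI) = 623.5/EI
Flexibility coefficient — unit upward force at B: δ_{BB} = L³/(3EI) = 333.3/EI.
With EI = 38000 kN·m²: δ_0 = 0.016408 m and δ_{BB} = 0.008772 m/kN.
Compatibility — the spring shortens by R_B/k under the reaction it provides: δ_0 − R_B·δ_{BB} = R_B/k. With 1/k = 0.000075 m/kN, R_B = δ_0 / (δ_{BB} + 1/k) = 0.016408 / (0.008772 + 0.000075) = 1.855 kN.
Vertical equilibrium: R_A = ΣP − R_B = 129 − 1.855 = 127.1 kN.

R_A = 127.1 kN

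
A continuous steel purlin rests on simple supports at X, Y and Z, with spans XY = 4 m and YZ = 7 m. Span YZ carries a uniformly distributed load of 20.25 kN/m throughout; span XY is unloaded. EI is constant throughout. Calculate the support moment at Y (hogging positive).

Release continuity at Y by inserting a hinge; the redundant is the internal moment M_Y. The primary structure is two simply-supported spans XY and YZ.
End slopes at the hinge Y, treating each span as simply supported:
  span YZ: UDL 20.25: wL³/(24EI) = 289.4/EI
  relative rotation θ_0 = (0 + 289.4)/EI = 289.4/EI
A unit hogging moment at Y produces rotation L₁/(3EI) + L₂/(3EI) = 3.667/EI.
Slope continuity at Y: θ_0 = M_Y·3.667/EI, so M_Y = 289.4/3.667 = 78.93 kN·m (hogging).

M_Y = 78.93 kN·m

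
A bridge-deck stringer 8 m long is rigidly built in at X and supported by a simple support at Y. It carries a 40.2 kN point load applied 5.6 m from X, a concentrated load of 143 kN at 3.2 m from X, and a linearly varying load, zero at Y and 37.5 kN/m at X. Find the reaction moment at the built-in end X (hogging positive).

Remove the prop at Y; the released (primary) structure is a cantilever built in at X.
Free-end deflection of the primary structure under the applied loading (downward +):
  point load 40.2 at a = 5.6: Pa²(3L − a)/(6EI) = 3866/EI
  point load 143 at a = 3.2: Pa²(3L − a)/(6EI) = 5076/EI
  triangular load, peak 37.5 at the fixed end: w₀L⁴/(30EI) = 5120/EI
  δ_0 = 14062/EI
Tip deflection under a unit load at Y: L³/(3EI) = 170.7/EI.
Compatibility at Y: δ_0 − R_Y·δ_{YY} = 0, so R_Y = 14062/170.7 = 82.4 kN.
Moment equilibrium about X: M_X = Σ(load moments about X) − R_Y·L = 1083 − 82.4×8 = 423.5 kN·m.

M_X = 423.5 kN·m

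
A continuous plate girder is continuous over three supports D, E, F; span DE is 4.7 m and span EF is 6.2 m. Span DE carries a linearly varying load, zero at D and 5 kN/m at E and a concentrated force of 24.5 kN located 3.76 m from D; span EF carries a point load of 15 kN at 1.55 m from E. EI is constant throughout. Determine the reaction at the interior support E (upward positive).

R_E = 45.79 kN

Take M_E as the redundant. Released structure: two simple spans DE and EF with a hinge at E.
Rotations at E on the released spans (each span's end-slope, ×1/EI):
  span DE: triangular load, peak 5: w₀L³/(45EI) = 11.54/EI
  span DE: point load 24.5 at a = 3.76: Pab(L + a)/(6LEI) = 25.98/EI
  span EF: point load 15 at a = 1.55: Pab(L + b)/(6LEI) = 31.53/EI
  relative rotation θ_0 = (37.51 + 31.53)/EI = 69.05/EI
A unit hogging moment at E produces rotation L₁/(3EI) + L₂/(3EI) = 3.633/EI.
Slope continuity at E: θ_0 = M_E·3.633/EI, so M_E = 69.05/3.633 = 19 kN·m (hogging).
Span DE, ΣM about D with M_E applied at E: R_E^{DE}·4.7 = 128.9 + 19, so R_E^{DE} = 31.48 kN and R_D = 36.25 − 31.48 = 4.773 kN.
Span EF, ΣM about F: R_E^{EF}·6.2 = 69.75 + 19, so R_E^{EF} = 14.32 kN and R_F = 15 − 14.32 = 0.6849 kN.
R_E = 31.48 + 14.32 = 45.79 kN.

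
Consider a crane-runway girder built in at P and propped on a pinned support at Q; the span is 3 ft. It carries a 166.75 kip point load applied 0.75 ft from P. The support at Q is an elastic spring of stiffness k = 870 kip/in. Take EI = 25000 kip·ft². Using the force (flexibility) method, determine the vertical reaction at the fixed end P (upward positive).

Release the roller at Q. Primary structure: cantilever fixed at P.
Primary-structure tip deflection at Q by superposition:
  point load 166.75 at a = 0.75: Pa²(3L − a)/(6EI) = 129/EI
Tip deflection under a unit load at Q: L³/(3EI) = 9/EI.
With EI = 25000 kip·ft²: δ_0 = 0.005159 ft and δ_{QQ} = 0.00036 ft/kip.
Compatibility — the spring shortens by R_Q/k under the reaction it provides: δ_0 − R_Q·δ_{QQ} = R_Q/k. With 1/k = 1/(870×12) ft/kip = 0.000096 ft/kip, R_Q = δ_0 / (δ_{QQ} + 1/k) = 0.005159 / (0.00036 + 0.000096) = 11.32 kip.
Vertical equilibrium: R_P = ΣP − R_Q = 166.8 − 11.32 = 155.4 kip.

R_P = 155.4 kip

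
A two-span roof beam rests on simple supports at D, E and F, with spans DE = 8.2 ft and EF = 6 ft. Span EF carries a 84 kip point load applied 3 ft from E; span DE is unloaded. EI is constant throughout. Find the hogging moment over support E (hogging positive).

M_E = 39.93 kip·ft

Take M_E as the redundant. Released structure: two simple spans DE and EF with a hinge at E.
Discontinuity in slope at E on the released structure — sum the simple-span end rotations:
  span EF: point load 84 at a = 3: Pab(L + b)/(6LEI) = 189/EI
  relative rotation θ_0 = (0 + 189)/EI = 189/EI
A unit hogging moment at E produces rotation L₁/(3EI) + L₂/(3EI) = 4.733/EI.
Slope continuity at E: θ_0 = M_E·4.733/EI, so M_E = 189/4.733 = 39.93 kip·ft (hogging).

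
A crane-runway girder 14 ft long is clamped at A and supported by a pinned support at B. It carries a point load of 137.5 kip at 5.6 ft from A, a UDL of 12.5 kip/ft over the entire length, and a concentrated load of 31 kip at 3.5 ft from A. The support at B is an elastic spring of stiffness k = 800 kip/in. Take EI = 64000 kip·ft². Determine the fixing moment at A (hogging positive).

M_A = 756.9 kip·ft

Remove the prop at B; the released (primary) structure is a cantilever built in at A.
Primary-structure tip deflection at B by superposition:
  point load 137.5 at a = 5.6: Pa²(3L − a)/(6EI) = 26159/EI
  UDL 12.5: wL⁴/(8EI) = 60025/EI
  point load 31 at a = 3.5: Pa²(3L − a)/(6EI) = 2437/EI
  δ_0 = 88621/EI
Tip deflection under a unit load at B: L³/(3EI) = 914.7/EI.
With EI = 64000 kip·ft²: δ_0 = 1.3847 ft and δ_{BB} = 0.014292 ft/kip.
Compatibility — the spring shortens by R_B/k under the reaction it provides: δ_0 − R_B·δ_{BB} = R_B/k. With 1/k = 1/(800×12) ft/kip = 0.000104 ft/kip, R_B = δ_0 / (δ_{BB} + 1/k) = 1.3847 / (0.014292 + 0.000104) = 96.19 kip.
Moment equilibrium about A: M_A = Σ(load moments about A) − R_B·L = 2104 − 96.19×14 = 756.9 kip·ft.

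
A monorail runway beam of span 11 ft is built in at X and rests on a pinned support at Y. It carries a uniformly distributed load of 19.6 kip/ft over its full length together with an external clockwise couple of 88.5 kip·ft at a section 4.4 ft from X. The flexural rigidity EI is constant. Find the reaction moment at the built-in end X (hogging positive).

M_X = 300 kip·ft

Take the reaction at Y as the redundant and release it; the primary structure is a cantilever fixed at X.
Deflection at Y on the released cantilever, summing each load's contribution:
  UDL 19.6: wL⁴/(8EI) = 35870/EI
  clockwise couple 88.5 at a = 4.4: M₀a(2L − a)/(2EI) = 3427/EI
  δ_0 = 39297/EI
Flexibility coefficient — unit upward force at Y: δ_{YY} = L³/(3EI) = 443.7/EI.
Compatibility at Y: δ_0 − R_Y·δ_{YY} = 0, so R_Y = 39297/443.7 = 88.57 kip.
Moment equilibrium about X: M_X = Σ(load moments about X) − R_Y·L = 1274 − 88.57×11 = 300 kip·ft.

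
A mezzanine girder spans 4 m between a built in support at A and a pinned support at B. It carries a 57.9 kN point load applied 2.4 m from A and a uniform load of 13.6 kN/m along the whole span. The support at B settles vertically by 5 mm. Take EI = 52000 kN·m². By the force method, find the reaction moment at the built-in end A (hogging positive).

M_A = 114.9 kN·m

Release the roller at B. Primary structure: cantilever fixed at A.
Primary-structure tip deflection at B by superposition:
  point load 57.9 at a = 2.4: Pa²(3L − a)/(6EI) = 533.6/EI
  UDL 13.6: wL⁴/(8EI) = 435.2/EI
  δ_0 = 968.8/EI
Flexibility coefficient — unit upward force at B: δ_{BB} = L³/(3EI) = 21.33/EI.
With EI = 52000 kN·m²: δ_0 = 0.018631 m and δ_{BB} = 0.00041 m/kN.
Compatibility — the beam at B must follow the support down by 0.005 m: δ_0 − R_B·δ_{BB} = 0.005, so R_B = (0.018631 − 0.005)/0.00041 = 33.23 kN.
Moment equilibrium about A: M_A = Σ(load moments about A) − R_B·L = 247.8 − 33.23×4 = 114.9 kN·m.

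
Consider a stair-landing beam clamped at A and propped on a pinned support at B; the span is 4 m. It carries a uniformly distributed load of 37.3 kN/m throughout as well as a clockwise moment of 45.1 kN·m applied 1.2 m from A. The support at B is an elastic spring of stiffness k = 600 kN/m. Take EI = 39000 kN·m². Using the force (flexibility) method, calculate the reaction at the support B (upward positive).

R_B = 15.96 kN

Release the roller at B. Primary structure: cantilever fixed at A.
Downward deflection at the released point B due to the loads:
  UDL 37.3: wL⁴/(8EI) = 1194/EI
  clockwise couple 45.1 at a = 1.2: M₀a(2L − a)/(2EI) = 184/EI
  δ_0 = 1378/EI
Flexibility coefficient — unit upward force at B: δ_{BB} = L³/(3EI) = 21.33/EI.
With EI = 39000 kN·m²: δ_0 = 0.035323 m and δ_{BB} = 0.000547 m/kN.
Compatibility — the spring shortens by R_B/k under the reaction it provides: δ_0 − R_B·δ_{BB} = R_B/k. With 1/k = 0.001667 m/kN, R_B = δ_0 / (δ_{BB} + 1/k) = 0.035323 / (0.000547 + 0.001667) = 15.96 kN.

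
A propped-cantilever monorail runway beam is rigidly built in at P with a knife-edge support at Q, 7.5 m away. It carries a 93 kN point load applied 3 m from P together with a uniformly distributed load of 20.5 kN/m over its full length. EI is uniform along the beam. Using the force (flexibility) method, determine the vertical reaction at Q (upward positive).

Take the reaction at Q as the redundant and release it; the primary structure is a cantilever fixed at P.
Free-end deflection of the primary structure under the applied loading (downward +):
  point load 93 at a = 3: Pa²(3L − a)/(6EI) = 2720/EI
  UDL 20.5: wL⁴/(8EI) = 8108/EI
  δ_0 = 10828/EI
Tip deflection under a unit load at Q: L³/(3EI) = 140.6/EI.
Compatibility at Q: δ_0 − R_Q·δ_{QQ} = 0, so R_Q = 10828/140.6 = 77 kN.

R_Q = 77 kN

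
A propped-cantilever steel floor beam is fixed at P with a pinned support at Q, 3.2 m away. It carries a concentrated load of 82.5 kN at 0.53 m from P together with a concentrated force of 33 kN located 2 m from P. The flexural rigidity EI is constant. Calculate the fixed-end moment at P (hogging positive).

Remove the prop at Q; the released (primary) structure is a cantilever built in at P.
Primary-structure tip deflection at Q by superposition:
  point load 82.5 at a = 0.53: Pa²(3L − a)/(6EI) = 35.03/EI
  point load 33 at a = 2: Pa²(3L − a)/(6EI) = 167.2/EI
  δ_0 = 202.2/EI
Tip deflection under a unit load at Q: L³/(3EI) = 10.92/EI.
The prop prevents deflection at Q: R_Q = δ_0/δ_{QQ} = 202.2/10.92 = 18.51 kN.
Moment equilibrium about P: M_P = Σ(load moments about P) − R_Q·L = 109.7 − 18.51×3.2 = 50.48 kN·m.

M_P = 50.48 kN·m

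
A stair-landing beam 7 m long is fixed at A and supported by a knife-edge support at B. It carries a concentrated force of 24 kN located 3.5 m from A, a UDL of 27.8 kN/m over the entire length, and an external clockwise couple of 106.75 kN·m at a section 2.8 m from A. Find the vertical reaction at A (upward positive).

R_A = 123.5 kN

Choose R_B as the redundant. The primary structure is the cantilever fixed at A.
Deflection at B on the released cantilever, summing each load's contribution:
  point load 24 at a = 3.5: Pa²(3L − a)/(6EI) = 857.5/EI
  UDL 27.8: wL⁴/(8EI) = 8343/EI
  clockwise couple 106.75 at a = 2.8: M₀a(2L − a)/(2EI) = 1674/EI
  δ_0 = 10875/EI
Tip deflection under a unit load at B: L³/(3EI) = 114.3/EI.
Compatibility at B: δ_0 − R_B·δ_{BB} = 0, so R_B = 10875/114.3 = 95.11 kN.
Vertical equilibrium: R_A = ΣP − R_B = 218.6 − 95.11 = 123.5 kN.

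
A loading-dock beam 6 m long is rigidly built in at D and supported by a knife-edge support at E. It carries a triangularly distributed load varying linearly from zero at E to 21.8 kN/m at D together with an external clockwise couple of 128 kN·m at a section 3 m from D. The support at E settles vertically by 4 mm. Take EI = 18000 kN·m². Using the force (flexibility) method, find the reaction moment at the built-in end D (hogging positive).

M_D = 42.32 kN·m

Take the reaction at E as the redundant and release it; the primary structure is a cantilever fixed at D.
Free-end deflection of the primary structure under the applied loading (downward +):
  triangular load, peak 21.8 at the fixed end: w₀L⁴/(30EI) = 941.8/EI
  clockwise couple 128 at a = 3: M₀a(2L − a)/(2EI) = 1728/EI
  δ_0 = 2670/EI
Tip deflection under a unit load at E: L³/(3EI) = 72/EI.
With EI = 18000 kN·m²: δ_0 = 0.14832 m and δ_{EE} = 0.004 m/kN.
Compatibility — the beam at E must follow the support down by 0.004 m: δ_0 − R_E·δ_{EE} = 0.004, so R_E = (0.14832 − 0.004)/0.004 = 36.08 kN.
Moment equilibrium about D: M_D = Σ(load moments about D) − R_E·L = 258.8 − 36.08×6 = 42.32 kN·m.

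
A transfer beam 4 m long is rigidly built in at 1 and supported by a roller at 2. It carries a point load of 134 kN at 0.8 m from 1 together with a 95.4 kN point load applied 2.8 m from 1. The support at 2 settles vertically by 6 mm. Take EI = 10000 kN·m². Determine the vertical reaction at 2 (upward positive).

R_2 = 58.45 kN

Remove the prop at 2; the released (primary) structure is a cantilever built in at 1.
Downward deflection at the released point 2 due to the loads:
  point load 134 at a = 0.8: Pa²(3L − a)/(6EI) = 160.1/EI
  point load 95.4 at a = 2.8: Pa²(3L − a)/(6EI) = 1147/EI
  δ_0 = 1307/EI
Flexibility coefficient — unit upward force at 2: δ_{22} = L³/(3EI) = 21.33/EI.
With EI = 10000 kN·m²: δ_0 = 0.13069 m and δ_{22} = 0.002133 m/kN.
Compatibility — the beam at 2 must follow the support down by 0.006 m: δ_0 − R_2·δ_{22} = 0.006, so R_2 = (0.13069 − 0.006)/0.002133 = 58.45 kN.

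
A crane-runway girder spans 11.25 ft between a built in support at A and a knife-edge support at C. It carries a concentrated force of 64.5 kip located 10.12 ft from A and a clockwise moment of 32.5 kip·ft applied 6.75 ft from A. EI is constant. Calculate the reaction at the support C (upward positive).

R_C = 58.45 kip

Take the reaction at C as the redundant and release it; the primary structure is a cantilever fixed at A.
Deflection at C on the released cantilever, summing each load's contribution:
  point load 64.5 at a = 10.12: Pa²(3L − a)/(6EI) = 26016/EI
  clockwise couple 32.5 at a = 6.75: M₀a(2L − a)/(2EI) = 1728/EI
  δ_0 = 27743/EI
Flexibility coefficient — unit upward force at C: δ_{CC} = L³/(3EI) = 474.6/EI.
Compatibility at C: δ_0 − R_C·δ_{CC} = 0, so R_C = 27743/474.6 = 58.45 kip.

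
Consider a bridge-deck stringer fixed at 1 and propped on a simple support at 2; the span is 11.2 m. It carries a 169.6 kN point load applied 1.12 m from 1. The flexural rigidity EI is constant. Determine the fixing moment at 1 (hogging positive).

M_1 = 162.4 kN·m

Choose R_2 as the redundant. The primary structure is the cantilever fixed at 1.
Primary-structure tip deflection at 2 by superposition:
  point load 169.6 at a = 1.12: Pa²(3L − a)/(6EI) = 1152/EI
Tip deflection under a unit load at 2: L³/(3EI) = 468.3/EI.
Compatibility at 2: δ_0 − R_2·δ_{22} = 0, so R_2 = 1152/468.3 = 2.459 kN.
Moment equilibrium about 1: M_1 = Σ(load moments about 1) − R_2·L = 190 − 2.459×11.2 = 162.4 kN·m.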